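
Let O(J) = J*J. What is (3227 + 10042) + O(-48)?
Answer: 15573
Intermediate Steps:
O(J) = J**2
(3227 + 10042) + O(-48) = (3227 + 10042) + (-48)**2 = 13269 + 2304 = 15573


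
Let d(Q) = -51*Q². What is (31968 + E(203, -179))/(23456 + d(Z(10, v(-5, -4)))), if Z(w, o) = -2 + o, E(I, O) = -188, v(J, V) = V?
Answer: 1589/1081 ≈ 1.4699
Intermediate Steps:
(31968 + E(203, -179))/(23456 + d(Z(10, v(-5, -4)))) = (31968 - 188)/(23456 - 51*(-2 - 4)²) = 31780/(23456 - 51*(-6)²) = 31780/(23456 - 51*36) = 31780/(23456 - 1836) = 31780/21620 = 31780*(1/21620) = 1589/1081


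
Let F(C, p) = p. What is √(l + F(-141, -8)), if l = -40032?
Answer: 2*I*√10010 ≈ 200.1*I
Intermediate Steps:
√(l + F(-141, -8)) = √(-40032 - 8) = √(-40040) = 2*I*√10010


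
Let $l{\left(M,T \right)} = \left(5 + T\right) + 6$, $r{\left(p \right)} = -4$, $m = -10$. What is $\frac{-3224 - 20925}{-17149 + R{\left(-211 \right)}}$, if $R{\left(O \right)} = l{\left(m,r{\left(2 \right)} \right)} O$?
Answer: $\frac{24149}{18626} \approx 1.2965$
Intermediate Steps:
$l{\left(M,T \right)} = 11 + T$
$R{\left(O \right)} = 7 O$ ($R{\left(O \right)} = \left(11 - 4\right) O = 7 O$)
$\frac{-3224 - 20925}{-17149 + R{\left(-211 \right)}} = \frac{-3224 - 20925}{-17149 + 7 \left(-211\right)} = - \frac{24149}{-17149 - 1477} = - \frac{24149}{-18626} = \left(-24149\right) \left(- \frac{1}{18626}\right) = \frac{24149}{18626}$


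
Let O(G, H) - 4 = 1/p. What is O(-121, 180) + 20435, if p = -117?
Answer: 2391362/117 ≈ 20439.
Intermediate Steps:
O(G, H) = 467/117 (O(G, H) = 4 + 1/(-117) = 4 - 1/117 = 467/117)
O(-121, 180) + 20435 = 467/117 + 20435 = 2391362/117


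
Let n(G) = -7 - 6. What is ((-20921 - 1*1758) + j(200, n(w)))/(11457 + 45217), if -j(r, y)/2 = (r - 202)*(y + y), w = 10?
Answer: -22783/56674 ≈ -0.40200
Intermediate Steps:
n(G) = -13
j(r, y) = -4*y*(-202 + r) (j(r, y) = -2*(r - 202)*(y + y) = -2*(-202 + r)*2*y = -4*y*(-202 + r))
((-20921 - 1*1758) + j(200, n(w)))/(11457 + 45217) = ((-20921 - 1*1758) + 4*(-13)*(202 - 1*200))/(11457 + 45217) = ((-20921 - 1758) + 4*(-13)*(202 - 200))/56674 = (-22679 + 4*(-13)*2)*(1/56674) = (-22679 - 104)*(1/56674) = -22783*1/56674 = -22783/56674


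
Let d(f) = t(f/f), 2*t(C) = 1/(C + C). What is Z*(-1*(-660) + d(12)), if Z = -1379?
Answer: -3641939/4 ≈ -9.1049e+5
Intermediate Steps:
t(C) = 1/(4*C) (t(C) = 1/(2*(C + C)) = 1/(2*((2*C))) = (1/(2*C))/2 = 1/(4*C))
d(f) = ¼ (d(f) = 1/(4*((f/f))) = (¼)/1 = (¼)*1 = ¼)
Z*(-1*(-660) + d(12)) = -1379*(-1*(-660) + ¼) = -1379*(660 + ¼) = -1379*2641/4 = -3641939/4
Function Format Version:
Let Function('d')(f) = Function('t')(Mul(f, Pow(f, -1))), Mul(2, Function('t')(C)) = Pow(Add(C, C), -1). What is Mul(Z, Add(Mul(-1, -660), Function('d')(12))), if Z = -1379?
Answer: Rational(-3641939, 4) ≈ -9.1049e+5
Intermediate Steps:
Function('t')(C) = Mul(Rational(1, 4), Pow(C, -1)) (Function('t')(C) = Mul(Rational(1, 2), Pow(Add(C, C), -1)) = Mul(Rational(1, 2), Pow(Mul(2, C), -1)) = Mul(Rational(1, 2), Mul(Rational(1, 2), Pow(C, -1))) = Mul(Rational(1, 4), Pow(C, -1)))
Function('d')(f) = Rational(1, 4) (Function('d')(f) = Mul(Rational(1, 4), Pow(Mul(f, Pow(f, -1)), -1)) = Mul(Rational(1, 4), Pow(1, -1)) = Mul(Rational(1, 4), 1) = Rational(1, 4))
Mul(Z, Add(Mul(-1, -660), Function('d')(12))) = Mul(-1379, Add(Mul(-1, -660), Rational(1, 4))) = Mul(-1379, Add(660, Rational(1, 4))) = Mul(-1379, Rational(2641, 4)) = Rational(-3641939, 4)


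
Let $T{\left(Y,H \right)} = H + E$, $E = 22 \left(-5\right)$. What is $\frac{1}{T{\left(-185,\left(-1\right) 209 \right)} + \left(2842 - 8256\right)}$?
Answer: $- \frac{1}{5733} \approx -0.00017443$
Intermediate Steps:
$E = -110$
$T{\left(Y,H \right)} = -110 + H$ ($T{\left(Y,H \right)} = H - 110 = -110 + H$)
$\frac{1}{T{\left(-185,\left(-1\right) 209 \right)} + \left(2842 - 8256\right)} = \frac{1}{\left(-110 - 209\right) + \left(2842 - 8256\right)} = \frac{1}{\left(-110 - 209\right) - 5414} = \frac{1}{-319 - 5414} = \frac{1}{-5733} = - \frac{1}{5733}$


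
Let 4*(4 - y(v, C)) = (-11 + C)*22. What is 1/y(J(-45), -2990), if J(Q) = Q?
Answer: 2/33019 ≈ 6.0571e-5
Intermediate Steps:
y(v, C) = 129/2 - 11*C/2 (y(v, C) = 4 - (-11 + C)*22/4 = 4 - (-242 + 22*C)/4 = 4 + (121/2 - 11*C/2) = 129/2 - 11*C/2)
1/y(J(-45), -2990) = 1/(129/2 - 11/2*(-2990)) = 1/(129/2 + 16445) = 1/(33019/2) = 2/33019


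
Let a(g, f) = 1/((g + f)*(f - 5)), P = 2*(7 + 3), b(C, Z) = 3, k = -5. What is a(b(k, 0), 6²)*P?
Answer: 20/1209 ≈ 0.016543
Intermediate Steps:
P = 20 (P = 2*10 = 20)
a(g, f) = 1/((-5 + f)*(f + g)) (a(g, f) = 1/((f + g)*(-5 + f)) = 1/((-5 + f)*(f + g)))
a(b(k, 0), 6²)*P = 20/((6²)² - 5*6² - 5*3 + 6²*3) = 20/(36² - 5*36 - 15 + 36*3) = 20/(1296 - 180 - 15 + 108) = 20/1209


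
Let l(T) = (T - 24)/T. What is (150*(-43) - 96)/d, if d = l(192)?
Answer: -52368/7 ≈ -7481.1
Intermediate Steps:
l(T) = (-24 + T)/T
d = 7/8 (d = (-24 + 192)/192 = (1/192)*168 = 7/8 ≈ 0.87500)
(150*(-43) - 96)/d = (150*(-43) - 96)/(7/8) = (-6450 - 96)*(8/7) = -6546*8/7 = -52368/7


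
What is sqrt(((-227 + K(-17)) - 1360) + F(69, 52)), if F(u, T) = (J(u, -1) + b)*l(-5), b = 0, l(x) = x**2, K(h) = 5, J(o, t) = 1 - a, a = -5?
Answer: 2*I*sqrt(358) ≈ 37.842*I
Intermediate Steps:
J(o, t) = 6 (J(o, t) = 1 - 1*(-5) = 1 + 5 = 6)
F(u, T) = 150 (F(u, T) = (6 + 0)*(-5)**2 = 6*25 = 150)
sqrt(((-227 + K(-17)) - 1360) + F(69, 52)) = sqrt(((-227 + 5) - 1360) + 150) = sqrt((-222 - 1360) + 150) = sqrt(-1582 + 150) = sqrt(-1432) = 2*I*sqrt(358)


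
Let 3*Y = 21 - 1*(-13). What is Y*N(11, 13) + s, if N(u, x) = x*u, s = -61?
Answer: 4679/3 ≈ 1559.7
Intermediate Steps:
N(u, x) = u*x
Y = 34/3 (Y = (21 - 1*(-13))/3 = (21 + 13)/3 = (⅓)*34 = 34/3 ≈ 11.333)
Y*N(11, 13) + s = 34*(11*13)/3 - 61 = (34/3)*143 - 61 = 4862/3 - 61 = 4679/3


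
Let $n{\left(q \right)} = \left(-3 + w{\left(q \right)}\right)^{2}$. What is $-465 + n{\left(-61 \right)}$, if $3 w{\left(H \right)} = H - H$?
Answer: $-456$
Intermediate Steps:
$w{\left(H \right)} = 0$ ($w{\left(H \right)} = \frac{H - H}{3} = \frac{1}{3} \cdot 0 = 0$)
$n{\left(q \right)} = 9$ ($n{\left(q \right)} = \left(-3 + 0\right)^{2} = \left(-3\right)^{2} = 9$)
$-465 + n{\left(-61 \right)} = -465 + 9 = -456$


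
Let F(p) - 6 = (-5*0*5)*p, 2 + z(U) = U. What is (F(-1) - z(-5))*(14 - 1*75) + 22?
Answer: -771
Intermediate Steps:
z(U) = -2 + U
F(p) = 6 (F(p) = 6 + (-5*0*5)*p = 6 + (0*5)*p = 6 + 0*p = 6 + 0 = 6)
(F(-1) - z(-5))*(14 - 1*75) + 22 = (6 - (-2 - 5))*(14 - 1*75) + 22 = (6 - 1*(-7))*(14 - 75) + 22 = (6 + 7)*(-61) + 22 = 13*(-61) + 22 = -793 + 22 = -771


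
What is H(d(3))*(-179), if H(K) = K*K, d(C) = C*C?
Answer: -14499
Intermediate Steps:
d(C) = C**2
H(K) = K**2
H(d(3))*(-179) = (3**2)**2*(-179) = 9**2*(-179) = 81*(-179) = -14499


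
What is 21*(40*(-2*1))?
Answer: -1680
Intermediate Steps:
21*(40*(-2*1)) = 21*(40*(-2)) = 21*(-80) = -1680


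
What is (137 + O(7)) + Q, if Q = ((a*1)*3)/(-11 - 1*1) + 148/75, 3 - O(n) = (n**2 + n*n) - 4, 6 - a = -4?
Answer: 6821/150 ≈ 45.473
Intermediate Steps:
a = 10 (a = 6 - 1*(-4) = 6 + 4 = 10)
O(n) = 7 - 2*n**2 (O(n) = 3 - ((n**2 + n*n) - 4) = 3 - ((n**2 + n**2) - 4) = 3 - (2*n**2 - 4) = 3 - (-4 + 2*n**2) = 3 + (4 - 2*n**2) = 7 - 2*n**2)
Q = -79/150 (Q = ((10*1)*3)/(-11 - 1*1) + 148/75 = (10*3)/(-11 - 1) + 148*(1/75) = 30/(-12) + 148/75 = 30*(-1/12) + 148/75 = -5/2 + 148/75 = -79/150 ≈ -0.52667)
(137 + O(7)) + Q = (137 + (7 - 2*7**2)) - 79/150 = (137 + (7 - 2*49)) - 79/150 = (137 + (7 - 98)) - 79/150 = (137 - 91) - 79/150 = 46 - 79/150 = 6821/150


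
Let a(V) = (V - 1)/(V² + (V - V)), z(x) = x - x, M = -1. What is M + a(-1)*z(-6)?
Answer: -1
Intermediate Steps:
z(x) = 0
a(V) = (-1 + V)/V² (a(V) = (-1 + V)/(V² + 0) = (-1 + V)/(V²) = (-1 + V)/V²)
M + a(-1)*z(-6) = -1 + ((-1 - 1)/(-1)²)*0 = -1 + (1*(-2))*0 = -1 - 2*0 = -1 + 0 = -1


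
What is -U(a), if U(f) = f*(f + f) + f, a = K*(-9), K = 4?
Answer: -2556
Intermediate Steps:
a = -36 (a = 4*(-9) = -36)
U(f) = f + 2*f² (U(f) = f*(2*f) + f = 2*f² + f = f + 2*f²)
-U(a) = -(-36)*(1 + 2*(-36)) = -(-36)*(1 - 72) = -(-36)*(-71) = -1*2556 = -2556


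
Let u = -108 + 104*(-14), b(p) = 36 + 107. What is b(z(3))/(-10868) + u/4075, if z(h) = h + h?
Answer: -122939/309700 ≈ -0.39696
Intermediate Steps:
z(h) = 2*h
b(p) = 143
u = -1564 (u = -108 - 1456 = -1564)
b(z(3))/(-10868) + u/4075 = 143/(-10868) - 1564/4075 = 143*(-1/10868) - 1564*1/4075 = -1/76 - 1564/4075 = -122939/309700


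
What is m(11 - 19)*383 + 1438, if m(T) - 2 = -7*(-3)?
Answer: 10247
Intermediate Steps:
m(T) = 23 (m(T) = 2 - 7*(-3) = 2 + 21 = 23)
m(11 - 19)*383 + 1438 = 23*383 + 1438 = 8809 + 1438 = 10247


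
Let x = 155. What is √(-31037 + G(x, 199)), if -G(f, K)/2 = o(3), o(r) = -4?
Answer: I*√31029 ≈ 176.15*I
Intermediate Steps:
G(f, K) = 8 (G(f, K) = -2*(-4) = 8)
√(-31037 + G(x, 199)) = √(-31037 + 8) = √(-31029) = I*√31029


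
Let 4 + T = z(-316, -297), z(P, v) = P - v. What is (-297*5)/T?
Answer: 1485/23 ≈ 64.565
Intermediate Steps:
T = -23 (T = -4 + (-316 - 1*(-297)) = -4 + (-316 + 297) = -4 - 19 = -23)
(-297*5)/T = -297*5/(-23) = -1485*(-1/23) = 1485/23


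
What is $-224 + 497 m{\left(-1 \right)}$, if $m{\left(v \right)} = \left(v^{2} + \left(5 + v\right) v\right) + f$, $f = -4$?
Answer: $-3703$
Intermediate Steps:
$m{\left(v \right)} = -4 + v^{2} + v \left(5 + v\right)$ ($m{\left(v \right)} = \left(v^{2} + \left(5 + v\right) v\right) - 4 = \left(v^{2} + v \left(5 + v\right)\right) - 4 = -4 + v^{2} + v \left(5 + v\right)$)
$-224 + 497 m{\left(-1 \right)} = -224 + 497 \left(-4 + 2 \left(-1\right)^{2} + 5 \left(-1\right)\right) = -224 + 497 \left(-4 + 2 \cdot 1 - 5\right) = -224 + 497 \left(-4 + 2 - 5\right) = -224 + 497 \left(-7\right) = -224 - 3479 = -3703$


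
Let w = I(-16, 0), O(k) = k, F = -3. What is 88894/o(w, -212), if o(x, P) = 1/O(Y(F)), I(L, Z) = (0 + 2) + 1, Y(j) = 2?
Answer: 177788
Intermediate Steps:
I(L, Z) = 3 (I(L, Z) = 2 + 1 = 3)
w = 3
o(x, P) = 1/2
88894/o(w, -212) = 88894/(1/2) = 88894*2 = 177788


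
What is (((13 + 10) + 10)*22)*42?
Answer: 30492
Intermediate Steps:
(((13 + 10) + 10)*22)*42 = ((23 + 10)*22)*42 = (33*22)*42 = 726*42 = 30492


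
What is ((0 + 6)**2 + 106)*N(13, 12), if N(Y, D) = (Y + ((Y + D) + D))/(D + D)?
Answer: 1775/6 ≈ 295.83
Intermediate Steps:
N(Y, D) = (2*D + 2*Y)/(2*D) (N(Y, D) = (Y + ((D + Y) + D))/((2*D)) = (Y + (Y + 2*D))*(1/(2*D)) = (2*D + 2*Y)*(1/(2*D)) = (2*D + 2*Y)/(2*D))
((0 + 6)**2 + 106)*N(13, 12) = ((0 + 6)**2 + 106)*((12 + 13)/12) = (6**2 + 106)*((1/12)*25) = (36 + 106)*(25/12) = 142*(25/12) = 1775/6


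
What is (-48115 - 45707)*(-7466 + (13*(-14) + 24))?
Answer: 715298928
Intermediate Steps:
(-48115 - 45707)*(-7466 + (13*(-14) + 24)) = -93822*(-7466 + (-182 + 24)) = -93822*(-7466 - 158) = -93822*(-7624) = 715298928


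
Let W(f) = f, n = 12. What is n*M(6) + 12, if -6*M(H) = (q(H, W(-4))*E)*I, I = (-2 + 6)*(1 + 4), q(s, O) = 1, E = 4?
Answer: -148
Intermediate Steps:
I = 20 (I = 4*5 = 20)
M(H) = -40/3 (M(H) = -1*4*20/6 = -2*20/3 = -1/6*80 = -40/3)
n*M(6) + 12 = 12*(-40/3) + 12 = -160 + 12 = -148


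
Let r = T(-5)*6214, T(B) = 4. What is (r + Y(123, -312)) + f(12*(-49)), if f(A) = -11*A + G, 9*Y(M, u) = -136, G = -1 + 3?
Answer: 281798/9 ≈ 31311.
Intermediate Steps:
G = 2
Y(M, u) = -136/9 (Y(M, u) = (⅑)*(-136) = -136/9)
r = 24856 (r = 4*6214 = 24856)
f(A) = 2 - 11*A (f(A) = -11*A + 2 = 2 - 11*A)
(r + Y(123, -312)) + f(12*(-49)) = (24856 - 136/9) + (2 - 132*(-49)) = 223568/9 + (2 - 11*(-588)) = 223568/9 + (2 + 6468) = 223568/9 + 6470 = 281798/9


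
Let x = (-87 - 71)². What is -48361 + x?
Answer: -23397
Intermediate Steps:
x = 24964 (x = (-158)² = 24964)
-48361 + x = -48361 + 24964 = -23397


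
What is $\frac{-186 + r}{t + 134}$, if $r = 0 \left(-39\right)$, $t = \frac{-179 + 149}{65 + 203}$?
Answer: $- \frac{24924}{17941} \approx -1.3892$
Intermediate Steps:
$t = - \frac{15}{134}$ ($t = - \frac{30}{268} = \left(-30\right) \frac{1}{268} = - \frac{15}{134} \approx -0.11194$)
$r = 0$
$\frac{-186 + r}{t + 134} = \frac{-186 + 0}{- \frac{15}{134} + 134} = - \frac{186}{\frac{17941}{134}} = \left(-186\right) \frac{134}{17941} = - \frac{24924}{17941}$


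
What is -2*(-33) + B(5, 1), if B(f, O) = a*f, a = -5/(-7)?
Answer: 487/7 ≈ 69.571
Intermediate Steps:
a = 5/7 (a = -5*(-1/7) = 5/7 ≈ 0.71429)
B(f, O) = 5*f/7
-2*(-33) + B(5, 1) = -2*(-33) + (5/7)*5 = 66 + 25/7 = 487/7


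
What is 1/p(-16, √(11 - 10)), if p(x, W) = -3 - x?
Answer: 1/13 ≈ 0.076923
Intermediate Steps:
1/p(-16, √(11 - 10)) = 1/(-3 - 1*(-16)) = 1/(-3 + 16) = 1/13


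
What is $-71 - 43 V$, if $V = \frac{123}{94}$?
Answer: $- \frac{11963}{94} \approx -127.27$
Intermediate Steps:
$V = \frac{123}{94}$ ($V = 123 \cdot \frac{1}{94} = \frac{123}{94} \approx 1.3085$)
$-71 - 43 V = -71 - \frac{5289}{94} = - \frac{11963}{94}$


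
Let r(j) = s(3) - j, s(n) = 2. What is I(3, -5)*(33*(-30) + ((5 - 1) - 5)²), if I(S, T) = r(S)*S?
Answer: 2967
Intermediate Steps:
r(j) = 2 - j
I(S, T) = S*(2 - S) (I(S, T) = (2 - S)*S = S*(2 - S))
I(3, -5)*(33*(-30) + ((5 - 1) - 5)²) = (3*(2 - 1*3))*(33*(-30) + ((5 - 1) - 5)²) = (3*(2 - 3))*(-990 + (4 - 5)²) = (3*(-1))*(-990 + (-1)²) = -3*(-990 + 1) = -3*(-989) = 2967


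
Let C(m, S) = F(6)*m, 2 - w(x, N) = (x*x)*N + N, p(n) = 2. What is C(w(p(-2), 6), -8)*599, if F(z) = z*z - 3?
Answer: -553476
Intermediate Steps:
F(z) = -3 + z² (F(z) = z² - 3 = -3 + z²)
w(x, N) = 2 - N - N*x² (w(x, N) = 2 - ((x*x)*N + N) = 2 - (x²*N + N) = 2 - (N*x² + N) = 2 - (N + N*x²) = 2 + (-N - N*x²) = 2 - N - N*x²)
C(m, S) = 33*m (C(m, S) = (-3 + 6²)*m = (-3 + 36)*m = 33*m)
C(w(p(-2), 6), -8)*599 = (33*(2 - 1*6 - 1*6*2²))*599 = (33*(2 - 6 - 1*6*4))*599 = (33*(2 - 6 - 24))*599 = (33*(-28))*599 = -924*599 = -553476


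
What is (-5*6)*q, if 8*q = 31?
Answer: -465/4 ≈ -116.25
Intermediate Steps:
q = 31/8 (q = (⅛)*31 = 31/8 ≈ 3.8750)
(-5*6)*q = -5*6*(31/8) = -30*31/8 = -465/4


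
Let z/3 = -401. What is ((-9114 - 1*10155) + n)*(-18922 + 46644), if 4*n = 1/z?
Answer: -1285225588369/2406 ≈ -5.3418e+8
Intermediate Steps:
z = -1203 (z = 3*(-401) = -1203)
n = -1/4812 (n = (¼)/(-1203) = (¼)*(-1/1203) = -1/4812 ≈ -0.00020781)
((-9114 - 1*10155) + n)*(-18922 + 46644) = ((-9114 - 1*10155) - 1/4812)*(-18922 + 46644) = ((-9114 - 10155) - 1/4812)*27722 = (-19269 - 1/4812)*27722 = -92722429/4812*27722 = -1285225588369/2406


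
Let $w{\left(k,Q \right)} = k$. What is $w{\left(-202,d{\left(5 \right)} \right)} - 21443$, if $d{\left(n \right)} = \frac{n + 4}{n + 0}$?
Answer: $-21645$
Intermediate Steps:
$d{\left(n \right)} = \frac{4 + n}{n}$
$w{\left(-202,d{\left(5 \right)} \right)} - 21443 = -202 - 21443 = -21645$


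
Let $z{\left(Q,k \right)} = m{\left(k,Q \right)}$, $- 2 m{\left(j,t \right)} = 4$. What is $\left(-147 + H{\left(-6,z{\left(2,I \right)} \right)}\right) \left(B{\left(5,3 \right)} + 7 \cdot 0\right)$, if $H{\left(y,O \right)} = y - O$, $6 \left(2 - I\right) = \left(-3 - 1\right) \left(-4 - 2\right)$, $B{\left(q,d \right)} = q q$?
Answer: $-3775$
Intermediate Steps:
$m{\left(j,t \right)} = -2$ ($m{\left(j,t \right)} = \left(- \frac{1}{2}\right) 4 = -2$)
$B{\left(q,d \right)} = q^{2}$
$I = -2$ ($I = 2 - \frac{\left(-3 - 1\right) \left(-4 - 2\right)}{6} = 2 - \frac{\left(-4\right) \left(-6\right)}{6} = 2 - 4 = -2$)
$z{\left(Q,k \right)} = -2$
$\left(-147 + H{\left(-6,z{\left(2,I \right)} \right)}\right) \left(B{\left(5,3 \right)} + 7 \cdot 0\right) = \left(-147 - 4\right) \left(5^{2} + 7 \cdot 0\right) = \left(-147 + \left(-6 + 2\right)\right) \left(25 + 0\right) = \left(-147 - 4\right) 25 = \left(-151\right) 25 = -3775$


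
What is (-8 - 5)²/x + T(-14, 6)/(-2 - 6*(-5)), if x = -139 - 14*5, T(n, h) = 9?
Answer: -2851/5852 ≈ -0.48718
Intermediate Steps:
x = -209 (x = -139 - 70 = -209)
(-8 - 5)²/x + T(-14, 6)/(-2 - 6*(-5)) = (-8 - 5)²/(-209) + 9/(-2 - 6*(-5)) = (-13)²*(-1/209) + 9/(-2 + 30) = 169*(-1/209) + 9/28 = -169/209 + 9*(1/28) = -169/209 + 9/28 = -2851/5852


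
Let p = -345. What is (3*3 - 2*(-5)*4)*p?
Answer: -16905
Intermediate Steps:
(3*3 - 2*(-5)*4)*p = (3*3 - 2*(-5)*4)*(-345) = (9 + 10*4)*(-345) = (9 + 40)*(-345) = 49*(-345) = -16905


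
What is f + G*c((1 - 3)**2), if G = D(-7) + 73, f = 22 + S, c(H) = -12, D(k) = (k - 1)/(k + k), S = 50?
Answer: -5676/7 ≈ -810.86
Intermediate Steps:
D(k) = (-1 + k)/(2*k) (D(k) = (-1 + k)/((2*k)) = (-1 + k)*(1/(2*k)) = (-1 + k)/(2*k))
f = 72 (f = 22 + 50 = 72)
G = 515/7 (G = (1/2)*(-1 - 7)/(-7) + 73 = (1/2)*(-1/7)*(-8) + 73 = 4/7 + 73 = 515/7 ≈ 73.571)
f + G*c((1 - 3)**2) = 72 + (515/7)*(-12) = 72 - 6180/7 = -5676/7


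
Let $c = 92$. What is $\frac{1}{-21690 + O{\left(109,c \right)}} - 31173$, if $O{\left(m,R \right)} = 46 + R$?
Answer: $- \frac{671840497}{21552} \approx -31173.0$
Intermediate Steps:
$\frac{1}{-21690 + O{\left(109,c \right)}} - 31173 = \frac{1}{-21690 + \left(46 + 92\right)} - 31173 = \frac{1}{-21690 + 138} - 31173 = \frac{1}{-21552} - 31173 = - \frac{1}{21552} - 31173 = - \frac{671840497}{21552}$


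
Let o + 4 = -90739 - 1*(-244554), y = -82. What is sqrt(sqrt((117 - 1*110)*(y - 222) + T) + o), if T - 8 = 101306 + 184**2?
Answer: sqrt(153811 + sqrt(133042)) ≈ 392.65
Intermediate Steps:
T = 135170 (T = 8 + (101306 + 184**2) = 8 + (101306 + 33856) = 8 + 135162 = 135170)
o = 153811 (o = -4 + (-90739 - 1*(-244554)) = -4 + (-90739 + 244554) = -4 + 153815 = 153811)
sqrt(sqrt((117 - 1*110)*(y - 222) + T) + o) = sqrt(sqrt((117 - 1*110)*(-82 - 222) + 135170) + 153811) = sqrt(sqrt((117 - 110)*(-304) + 135170) + 153811) = sqrt(sqrt(7*(-304) + 135170) + 153811) = sqrt(sqrt(-2128 + 135170) + 153811) = sqrt(sqrt(133042) + 153811) = sqrt(153811 + sqrt(133042))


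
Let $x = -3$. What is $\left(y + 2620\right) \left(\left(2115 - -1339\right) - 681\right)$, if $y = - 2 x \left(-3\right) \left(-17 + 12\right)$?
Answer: $7514830$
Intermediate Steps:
$y = 90$ ($y = \left(-2\right) \left(-3\right) \left(-3\right) \left(-17 + 12\right) = 6 \left(-3\right) \left(-5\right) = \left(-18\right) \left(-5\right) = 90$)
$\left(y + 2620\right) \left(\left(2115 - -1339\right) - 681\right) = \left(90 + 2620\right) \left(\left(2115 - -1339\right) - 681\right) = 2710 \left(\left(2115 + 1339\right) - 681\right) = 2710 \left(3454 - 681\right) = 2710 \cdot 2773 = 7514830$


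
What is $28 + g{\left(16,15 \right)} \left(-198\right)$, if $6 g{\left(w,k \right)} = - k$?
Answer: $523$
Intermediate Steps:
$g{\left(w,k \right)} = - \frac{k}{6}$ ($g{\left(w,k \right)} = \frac{\left(-1\right) k}{6} = - \frac{k}{6}$)
$28 + g{\left(16,15 \right)} \left(-198\right) = 28 + \left(- \frac{1}{6}\right) 15 \left(-198\right) = 28 - -495 = 28 + 495 = 523$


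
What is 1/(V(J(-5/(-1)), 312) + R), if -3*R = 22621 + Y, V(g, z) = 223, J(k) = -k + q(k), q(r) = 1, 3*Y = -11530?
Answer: -9/54326 ≈ -0.00016567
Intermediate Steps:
Y = -11530/3 (Y = (⅓)*(-11530) = -11530/3 ≈ -3843.3)
J(k) = 1 - k (J(k) = -k + 1 = 1 - k)
R = -56333/9 (R = -(22621 - 11530/3)/3 = -⅓*56333/3 = -56333/9 ≈ -6259.2)
1/(V(J(-5/(-1)), 312) + R) = 1/(223 - 56333/9) = 1/(-54326/9) = -9/54326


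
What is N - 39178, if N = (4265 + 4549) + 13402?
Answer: -16962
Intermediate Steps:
N = 22216 (N = 8814 + 13402 = 22216)
N - 39178 = 22216 - 39178 = -16962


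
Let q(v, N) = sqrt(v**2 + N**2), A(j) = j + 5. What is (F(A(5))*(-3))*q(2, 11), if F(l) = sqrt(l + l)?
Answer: -150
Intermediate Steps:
A(j) = 5 + j
q(v, N) = sqrt(N**2 + v**2)
F(l) = sqrt(2)*sqrt(l) (F(l) = sqrt(2*l) = sqrt(2)*sqrt(l))
(F(A(5))*(-3))*q(2, 11) = ((sqrt(2)*sqrt(5 + 5))*(-3))*sqrt(11**2 + 2**2) = ((sqrt(2)*sqrt(10))*(-3))*sqrt(121 + 4) = ((2*sqrt(5))*(-3))*sqrt(125) = (-6*sqrt(5))*(5*sqrt(5)) = -150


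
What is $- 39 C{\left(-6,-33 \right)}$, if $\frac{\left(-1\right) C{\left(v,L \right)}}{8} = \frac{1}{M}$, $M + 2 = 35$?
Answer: $\frac{104}{11} \approx 9.4545$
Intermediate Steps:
$M = 33$ ($M = -2 + 35 = 33$)
$C{\left(v,L \right)} = - \frac{8}{33}$
$- 39 C{\left(-6,-33 \right)} = \left(-39\right) \left(- \frac{8}{33}\right) = \frac{104}{11}$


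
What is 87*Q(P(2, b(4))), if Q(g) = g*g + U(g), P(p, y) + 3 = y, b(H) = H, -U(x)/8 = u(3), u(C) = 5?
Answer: -3393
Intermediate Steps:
U(x) = -40 (U(x) = -8*5 = -40)
P(p, y) = -3 + y
Q(g) = -40 + g**2 (Q(g) = g*g - 40 = g**2 - 40 = -40 + g**2)
87*Q(P(2, b(4))) = 87*(-40 + (-3 + 4)**2) = 87*(-40 + 1**2) = 87*(-40 + 1) = 87*(-39) = -3393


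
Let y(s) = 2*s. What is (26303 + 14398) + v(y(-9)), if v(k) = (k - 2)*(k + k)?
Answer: 41421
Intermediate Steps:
v(k) = 2*k*(-2 + k) (v(k) = (-2 + k)*(2*k) = 2*k*(-2 + k))
(26303 + 14398) + v(y(-9)) = (26303 + 14398) + 2*(2*(-9))*(-2 + 2*(-9)) = 40701 + 2*(-18)*(-2 - 18) = 40701 + 2*(-18)*(-20) = 40701 + 720 = 41421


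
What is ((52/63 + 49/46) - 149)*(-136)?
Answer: 28989964/1449 ≈ 20007.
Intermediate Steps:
((52/63 + 49/46) - 149)*(-136) = (5479/2898 - 149)*(-136) = -426323/2898*(-136) = 28989964/1449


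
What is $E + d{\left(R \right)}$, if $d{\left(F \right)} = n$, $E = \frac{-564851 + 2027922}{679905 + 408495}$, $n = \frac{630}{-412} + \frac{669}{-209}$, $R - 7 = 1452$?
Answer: $- \frac{79330256383}{23429986800} \approx -3.3858$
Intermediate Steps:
$R = 1459$ ($R = 7 + 1452 = 1459$)
$n = - \frac{203649}{43054}$ ($n = 630 \left(- \frac{1}{412}\right) + 669 \left(- \frac{1}{209}\right) = - \frac{315}{206} - \frac{669}{209} = - \frac{203649}{43054} \approx -4.7301$)
$E = \frac{1463071}{1088400} \approx 1.3442$
$d{\left(F \right)} = - \frac{203649}{43054}$
$E + d{\left(R \right)} = \frac{1463071}{1088400} - \frac{203649}{43054} = - \frac{79330256383}{23429986800}$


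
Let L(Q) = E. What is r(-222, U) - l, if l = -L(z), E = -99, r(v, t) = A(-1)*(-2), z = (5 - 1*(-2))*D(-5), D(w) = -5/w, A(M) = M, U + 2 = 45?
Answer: -97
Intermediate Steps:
U = 43 (U = -2 + 45 = 43)
z = 7 (z = (5 - 1*(-2))*(-5/(-5)) = (5 + 2)*(-5*(-⅕)) = 7*1 = 7)
r(v, t) = 2 (r(v, t) = -1*(-2) = 2)
L(Q) = -99
l = 99 (l = -1*(-99) = 99)
r(-222, U) - l = 2 - 1*99 = 2 - 99 = -97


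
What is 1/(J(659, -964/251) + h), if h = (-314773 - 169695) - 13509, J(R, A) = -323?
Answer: -1/498300 ≈ -2.0068e-6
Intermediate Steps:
h = -497977 (h = -484468 - 13509 = -497977)
1/(J(659, -964/251) + h) = 1/(-323 - 497977) = 1/(-498300) = -1/498300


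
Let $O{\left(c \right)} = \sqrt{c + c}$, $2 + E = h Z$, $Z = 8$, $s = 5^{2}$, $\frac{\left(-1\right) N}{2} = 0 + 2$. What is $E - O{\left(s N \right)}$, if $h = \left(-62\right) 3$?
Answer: $-1490 - 10 i \sqrt{2} \approx -1490.0 - 14.142 i$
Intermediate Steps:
$h = -186$
$N = -4$ ($N = - 2 \left(0 + 2\right) = \left(-2\right) 2 = -4$)
$s = 25$
$E = -1490$ ($E = -2 - 1488 = -1490$)
$O{\left(c \right)} = \sqrt{2} \sqrt{c}$ ($O{\left(c \right)} = \sqrt{2 c} = \sqrt{2} \sqrt{c}$)
$E - O{\left(s N \right)} = -1490 - \sqrt{2} \sqrt{25 \left(-4\right)} = -1490 - \sqrt{2} \sqrt{-100} = -1490 - \sqrt{2} \cdot 10 i = -1490 - 10 i \sqrt{2}$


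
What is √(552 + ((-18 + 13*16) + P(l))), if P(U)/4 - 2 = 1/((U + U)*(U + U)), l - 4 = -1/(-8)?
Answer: √816814/33 ≈ 27.387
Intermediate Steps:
l = 33/8 (l = 4 - 1/(-8) = 4 - 1*(-⅛) = 4 + ⅛ = 33/8 ≈ 4.1250)
P(U) = 8 + U⁻² (P(U) = 8 + 4*(1/((U + U)*(U + U))) = 8 + 4*(1/((2*U)*(2*U))) = 8 + 4*(1/(4*U²)) = 8 + U⁻²)
√(552 + ((-18 + 13*16) + P(l))) = √(552 + ((-18 + 13*16) + (8 + (33/8)⁻²))) = √(552 + ((-18 + 208) + (8 + 64/1089))) = √(552 + (190 + 8776/1089)) = √(552 + 215686/1089) = √(816814/1089) = √816814/33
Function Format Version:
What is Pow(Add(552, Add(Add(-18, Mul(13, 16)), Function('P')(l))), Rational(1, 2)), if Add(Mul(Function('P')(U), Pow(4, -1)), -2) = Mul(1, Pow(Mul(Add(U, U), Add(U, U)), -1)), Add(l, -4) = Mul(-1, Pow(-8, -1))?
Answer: Mul(Rational(1, 33), Pow(816814, Rational(1, 2))) ≈ 27.387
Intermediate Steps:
l = Rational(33, 8) (l = Add(4, Mul(-1, Pow(-8, -1))) = Add(4, Mul(-1, Rational(-1, 8))) = Add(4, Rational(1, 8)) = Rational(33, 8) ≈ 4.1250)
Function('P')(U) = Add(8, Pow(U, -2)) (Function('P')(U) = Add(8, Mul(4, Mul(1, Pow(Mul(Add(U, U), Add(U, U)), -1)))) = Add(8, Mul(4, Mul(1, Pow(Mul(Mul(2, U), Mul(2, U)), -1)))) = Add(8, Mul(4, Mul(1, Pow(Mul(4, Pow(U, 2)), -1)))) = Add(8, Mul(4, Mul(1, Mul(Rational(1, 4), Pow(U, -2))))) = Add(8, Mul(4, Mul(Rational(1, 4), Pow(U, -2)))) = Add(8, Pow(U, -2)))
Pow(Add(552, Add(Add(-18, Mul(13, 16)), Function('P')(l))), Rational(1, 2)) = Pow(Add(552, Add(Add(-18, Mul(13, 16)), Add(8, Pow(Rational(33, 8), -2)))), Rational(1, 2)) = Pow(Add(552, Add(Add(-18, 208), Add(8, Rational(64, 1089)))), Rational(1, 2)) = Pow(Add(552, Add(190, Rational(8776, 1089))), Rational(1, 2)) = Pow(Add(552, Rational(215686, 1089)), Rational(1, 2)) = Pow(Rational(816814, 1089), Rational(1, 2)) = Mul(Rational(1, 33), Pow(816814, Rational(1, 2)))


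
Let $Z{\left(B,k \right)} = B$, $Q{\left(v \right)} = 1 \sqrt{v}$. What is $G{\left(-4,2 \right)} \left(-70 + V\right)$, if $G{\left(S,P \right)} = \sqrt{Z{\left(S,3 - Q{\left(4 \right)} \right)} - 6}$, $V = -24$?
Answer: $- 94 i \sqrt{10} \approx - 297.25 i$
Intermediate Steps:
$Q{\left(v \right)} = \sqrt{v}$
$G{\left(S,P \right)} = \sqrt{-6 + S}$ ($G{\left(S,P \right)} = \sqrt{S - 6} = \sqrt{-6 + S}$)
$G{\left(-4,2 \right)} \left(-70 + V\right) = \sqrt{-6 - 4} \left(-70 - 24\right) = \sqrt{-10} \left(-94\right) = i \sqrt{10} \left(-94\right) = - 94 i \sqrt{10}$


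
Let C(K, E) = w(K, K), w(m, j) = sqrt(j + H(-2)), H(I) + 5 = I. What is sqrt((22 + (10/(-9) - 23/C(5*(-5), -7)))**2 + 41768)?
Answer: sqrt(218701630 + 622656*I*sqrt(2))/72 ≈ 205.4 + 0.4135*I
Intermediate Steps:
H(I) = -5 + I
w(m, j) = sqrt(-7 + j) (w(m, j) = sqrt(j + (-5 - 2)) = sqrt(j - 7) = sqrt(-7 + j))
C(K, E) = sqrt(-7 + K)
sqrt((22 + (10/(-9) - 23/C(5*(-5), -7)))**2 + 41768) = sqrt((22 + (10/(-9) - 23/sqrt(-7 + 5*(-5))))**2 + 41768) = sqrt((22 + (10*(-1/9) - 23/sqrt(-7 - 25)))**2 + 41768) = sqrt((22 + (-10/9 - 23*(-I*sqrt(2)/8)))**2 + 41768) = sqrt((22 + (-10/9 - (-23)*I*sqrt(2)/8))**2 + 41768) = sqrt((22 + (-10/9 + 23*I*sqrt(2)/8))**2 + 41768) = sqrt((188/9 + 23*I*sqrt(2)/8)**2 + 41768) = sqrt(41768 + (188/9 + 23*I*sqrt(2)/8)**2)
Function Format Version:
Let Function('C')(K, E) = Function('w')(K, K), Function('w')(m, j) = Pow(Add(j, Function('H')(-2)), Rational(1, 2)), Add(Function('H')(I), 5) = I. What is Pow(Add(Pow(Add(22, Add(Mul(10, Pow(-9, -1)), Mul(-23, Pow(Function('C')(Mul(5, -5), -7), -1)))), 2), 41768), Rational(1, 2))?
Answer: Mul(Rational(1, 72), Pow(Add(218701630, Mul(622656, I, Pow(2, Rational(1, 2)))), Rational(1, 2))) ≈ Add(205.40, Mul(0.41350, I))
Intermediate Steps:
Function('H')(I) = Add(-5, I)
Function('w')(m, j) = Pow(Add(-7, j), Rational(1, 2)) (Function('w')(m, j) = Pow(Add(j, Add(-5, -2)), Rational(1, 2)) = Pow(Add(j, -7), Rational(1, 2)) = Pow(Add(-7, j), Rational(1, 2)))
Function('C')(K, E) = Pow(Add(-7, K), Rational(1, 2))
Pow(Add(Pow(Add(22, Add(Mul(10, Pow(-9, -1)), Mul(-23, Pow(Function('C')(Mul(5, -5), -7), -1)))), 2), 41768), Rational(1, 2)) = Pow(Add(Pow(Add(22, Add(Mul(10, Pow(-9, -1)), Mul(-23, Pow(Pow(Add(-7, Mul(5, -5)), Rational(1, 2)), -1)))), 2), 41768), Rational(1, 2)) = Pow(Add(Pow(Add(22, Add(Mul(10, Rational(-1, 9)), Mul(-23, Pow(Pow(Add(-7, -25), Rational(1, 2)), -1)))), 2), 41768), Rational(1, 2)) = Pow(Add(Pow(Add(22, Add(Rational(-10, 9), Mul(-23, Pow(Pow(-32, Rational(1, 2)), -1)))), 2), 41768), Rational(1, 2)) = Pow(Add(Pow(Add(22, Add(Rational(-10, 9), Mul(-23, Pow(Mul(4, I, Pow(2, Rational(1, 2))), -1)))), 2), 41768), Rational(1, 2)) = Pow(Add(Pow(Add(22, Add(Rational(-10, 9), Mul(-23, Mul(Rational(-1, 8), I, Pow(2, Rational(1, 2)))))), 2), 41768), Rational(1, 2)) = Pow(Add(Pow(Add(22, Add(Rational(-10, 9), Mul(Rational(23, 8), I, Pow(2, Rational(1, 2))))), 2), 41768), Rational(1, 2)) = Pow(Add(Pow(Add(Rational(188, 9), Mul(Rational(23, 8), I, Pow(2, Rational(1, 2)))), 2), 41768), Rational(1, 2)) = Pow(Add(41768, Pow(Add(Rational(188, 9), Mul(Rational(23, 8), I, Pow(2, Rational(1, 2)))), 2)), Rational(1, 2))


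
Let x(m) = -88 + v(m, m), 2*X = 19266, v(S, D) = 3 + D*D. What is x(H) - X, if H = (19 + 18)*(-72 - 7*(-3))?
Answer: 3551051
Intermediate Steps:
v(S, D) = 3 + D**2
X = 9633 (X = (1/2)*19266 = 9633)
H = -1887 (H = 37*(-72 + 21) = 37*(-51) = -1887)
x(m) = -85 + m**2 (x(m) = -88 + (3 + m**2) = -85 + m**2)
x(H) - X = (-85 + (-1887)**2) - 1*9633 = (-85 + 3560769) - 9633 = 3560684 - 9633 = 3551051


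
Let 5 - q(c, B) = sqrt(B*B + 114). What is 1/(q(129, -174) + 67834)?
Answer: 22613/1534033177 + sqrt(30390)/4602099531 ≈ 1.4779e-5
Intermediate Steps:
q(c, B) = 5 - sqrt(114 + B**2) (q(c, B) = 5 - sqrt(B*B + 114) = 5 - sqrt(B**2 + 114) = 5 - sqrt(114 + B**2))
1/(q(129, -174) + 67834) = 1/((5 - sqrt(114 + (-174)**2)) + 67834) = 1/((5 - sqrt(114 + 30276)) + 67834) = 1/((5 - sqrt(30390)) + 67834) = 1/(67839 - sqrt(30390))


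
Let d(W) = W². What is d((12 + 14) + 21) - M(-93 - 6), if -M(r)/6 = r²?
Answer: 61015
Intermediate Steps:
M(r) = -6*r²
d((12 + 14) + 21) - M(-93 - 6) = ((12 + 14) + 21)² - (-6)*(-93 - 6)² = (26 + 21)² - (-6)*(-99)² = 47² - (-6)*9801 = 2209 - 1*(-58806) = 2209 + 58806 = 61015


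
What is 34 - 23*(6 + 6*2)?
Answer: -380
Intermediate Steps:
34 - 23*(6 + 6*2) = 34 - 23*(6 + 12) = 34 - 23*18 = 34 - 414 = -380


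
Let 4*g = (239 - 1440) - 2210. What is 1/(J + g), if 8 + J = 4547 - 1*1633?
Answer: 4/8213 ≈ 0.00048703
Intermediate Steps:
J = 2906 (J = -8 + (4547 - 1*1633) = -8 + (4547 - 1633) = -8 + 2914 = 2906)
g = -3411/4 (g = ((239 - 1440) - 2210)/4 = (-1201 - 2210)/4 = (1/4)*(-3411) = -3411/4 ≈ -852.75)
1/(J + g) = 1/(2906 - 3411/4) = 1/(8213/4) = 4/8213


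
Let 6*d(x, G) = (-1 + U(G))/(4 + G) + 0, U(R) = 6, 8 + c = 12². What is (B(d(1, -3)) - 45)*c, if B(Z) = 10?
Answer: -4760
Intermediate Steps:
c = 136 (c = -8 + 12² = -8 + 144 = 136)
d(x, G) = 5/(6*(4 + G)) (d(x, G) = ((-1 + 6)/(4 + G) + 0)/6 = (5/(4 + G) + 0)/6 = (5/(4 + G))/6 = 5/(6*(4 + G)))
(B(d(1, -3)) - 45)*c = (10 - 45)*136 = -35*136 = -4760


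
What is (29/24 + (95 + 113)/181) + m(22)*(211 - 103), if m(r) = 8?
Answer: 3763457/4344 ≈ 866.36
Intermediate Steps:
(29/24 + (95 + 113)/181) + m(22)*(211 - 103) = (29/24 + (95 + 113)/181) + 8*(211 - 103) = (29*(1/24) + 208*(1/181)) + 8*108 = (29/24 + 208/181) + 864 = 10241/4344 + 864 = 3763457/4344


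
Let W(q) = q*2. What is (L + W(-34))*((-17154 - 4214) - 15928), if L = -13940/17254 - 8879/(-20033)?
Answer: 33896641348080/13294207 ≈ 2.5497e+6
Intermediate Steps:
W(q) = 2*q
L = -4848529/13294207 (L = -13940*1/17254 - 8879*(-1/20033) = -6970/8627 + 683/1541 = -4848529/13294207 ≈ -0.36471)
(L + W(-34))*((-17154 - 4214) - 15928) = (-4848529/13294207 + 2*(-34))*((-17154 - 4214) - 15928) = (-4848529/13294207 - 68)*(-21368 - 15928) = -908854605/13294207*(-37296) = 33896641348080/13294207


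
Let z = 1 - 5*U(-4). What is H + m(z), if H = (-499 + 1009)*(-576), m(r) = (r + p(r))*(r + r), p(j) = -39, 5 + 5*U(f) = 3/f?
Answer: -2353563/8 ≈ -2.9420e+5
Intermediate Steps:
U(f) = -1 + 3/(5*f) (U(f) = -1 + (3/f)/5 = -1 + 3/(5*f))
z = 27/4 (z = 1 - 5*(⅗ - 1*(-4))/(-4) = 1 - (-5)*(⅗ + 4)/4 = 1 - (-5)*23/(4*5) = 1 - 5*(-23/20) = 1 + 23/4 = 27/4 ≈ 6.7500)
m(r) = 2*r*(-39 + r) (m(r) = (r - 39)*(r + r) = (-39 + r)*(2*r) = 2*r*(-39 + r))
H = -293760 (H = 510*(-576) = -293760)
H + m(z) = -293760 + 2*(27/4)*(-39 + 27/4) = -293760 + 2*(27/4)*(-129/4) = -293760 - 3483/8 = -2353563/8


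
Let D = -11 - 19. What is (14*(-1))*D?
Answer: 420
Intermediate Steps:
D = -30
(14*(-1))*D = (14*(-1))*(-30) = -14*(-30) = 420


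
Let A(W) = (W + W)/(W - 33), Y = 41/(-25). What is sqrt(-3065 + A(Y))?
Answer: 1152*I*sqrt(433)/433 ≈ 55.362*I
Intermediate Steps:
Y = -41/25 (Y = 41*(-1/25) = -41/25 ≈ -1.6400)
A(W) = 2*W/(-33 + W) (A(W) = (2*W)/(-33 + W) = 2*W/(-33 + W))
sqrt(-3065 + A(Y)) = sqrt(-3065 + 2*(-41/25)/(-33 - 41/25)) = sqrt(-3065 + 2*(-41/25)/(-866/25)) = sqrt(-3065 + 2*(-41/25)*(-25/866)) = sqrt(-3065 + 41/433) = sqrt(-1327104/433) = 1152*I*sqrt(433)/433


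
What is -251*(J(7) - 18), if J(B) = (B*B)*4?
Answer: -44678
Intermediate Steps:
J(B) = 4*B² (J(B) = B²*4 = 4*B²)
-251*(J(7) - 18) = -251*(4*7² - 18) = -251*(4*49 - 18) = -251*(196 - 18) = -251*178 = -44678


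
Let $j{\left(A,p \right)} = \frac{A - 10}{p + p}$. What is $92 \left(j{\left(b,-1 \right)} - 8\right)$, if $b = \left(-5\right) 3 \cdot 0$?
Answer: $-276$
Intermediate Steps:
$b = 0$ ($b = \left(-15\right) 0 = 0$)
$j{\left(A,p \right)} = \frac{-10 + A}{2 p}$
$92 \left(j{\left(b,-1 \right)} - 8\right) = 92 \left(\frac{-10 + 0}{2 \left(-1\right)} - 8\right) = 92 \left(\frac{1}{2} \left(-1\right) \left(-10\right) - 8\right) = 92 \left(5 - 8\right) = 92 \left(-3\right) = -276$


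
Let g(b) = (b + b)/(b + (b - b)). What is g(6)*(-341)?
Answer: -682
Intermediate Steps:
g(b) = 2 (g(b) = (2*b)/(b + 0) = (2*b)/b = 2)
g(6)*(-341) = 2*(-341) = -682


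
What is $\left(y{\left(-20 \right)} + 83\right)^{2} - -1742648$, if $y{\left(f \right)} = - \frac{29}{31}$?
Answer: $\frac{1681156664}{961} \approx 1.7494 \cdot 10^{6}$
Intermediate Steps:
$y{\left(f \right)} = - \frac{29}{31}$ ($y{\left(f \right)} = \left(-29\right) \frac{1}{31} = - \frac{29}{31}$)
$\left(y{\left(-20 \right)} + 83\right)^{2} - -1742648 = \left(- \frac{29}{31} + 83\right)^{2} - -1742648 = \left(\frac{2544}{31}\right)^{2} + 1742648 = \frac{6471936}{961} + 1742648 = \frac{1681156664}{961}$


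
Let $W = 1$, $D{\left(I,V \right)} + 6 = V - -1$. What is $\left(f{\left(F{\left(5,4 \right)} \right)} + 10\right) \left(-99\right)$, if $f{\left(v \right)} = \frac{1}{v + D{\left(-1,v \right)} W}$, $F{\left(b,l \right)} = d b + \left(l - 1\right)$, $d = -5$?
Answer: $- \frac{48411}{49} \approx -987.98$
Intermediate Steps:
$D{\left(I,V \right)} = -5 + V$ ($D{\left(I,V \right)} = -6 + \left(V - -1\right) = -6 + \left(V + 1\right) = -6 + \left(1 + V\right) = -5 + V$)
$F{\left(b,l \right)} = -1 + l - 5 b$ ($F{\left(b,l \right)} = - 5 b + \left(l - 1\right) = - 5 b + \left(-1 + l\right) = -1 + l - 5 b$)
$f{\left(v \right)} = \frac{1}{-5 + 2 v}$ ($f{\left(v \right)} = \frac{1}{v + \left(-5 + v\right) 1} = \frac{1}{v + \left(-5 + v\right)} = \frac{1}{-5 + 2 v}$)
$\left(f{\left(F{\left(5,4 \right)} \right)} + 10\right) \left(-99\right) = \left(\frac{1}{-5 + 2 \left(-1 + 4 - 25\right)} + 10\right) \left(-99\right) = \left(\frac{1}{-5 + 2 \left(-22\right)} + 10\right) \left(-99\right) = \left(\frac{1}{-5 - 44} + 10\right) \left(-99\right) = \left(\frac{1}{-49} + 10\right) \left(-99\right) = \left(- \frac{1}{49} + 10\right) \left(-99\right) = \frac{489}{49} \left(-99\right) = - \frac{48411}{49}$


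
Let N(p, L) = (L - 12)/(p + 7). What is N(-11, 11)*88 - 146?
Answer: -124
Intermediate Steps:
N(p, L) = (-12 + L)/(7 + p)
N(-11, 11)*88 - 146 = ((-12 + 11)/(7 - 11))*88 - 146 = (-1/(-4))*88 - 146 = -¼*(-1)*88 - 146 = (¼)*88 - 146 = 22 - 146 = -124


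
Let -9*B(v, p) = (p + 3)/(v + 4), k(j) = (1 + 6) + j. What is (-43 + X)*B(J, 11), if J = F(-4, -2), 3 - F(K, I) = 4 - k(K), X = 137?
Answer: -658/27 ≈ -24.370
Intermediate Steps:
k(j) = 7 + j
F(K, I) = 6 + K (F(K, I) = 3 - (4 - (7 + K)) = 3 - (4 + (-7 - K)) = 3 - (-3 - K) = 3 + (3 + K) = 6 + K)
J = 2 (J = 6 - 4 = 2)
B(v, p) = -(3 + p)/(9*(4 + v)) (B(v, p) = -(p + 3)/(9*(v + 4)) = -(3 + p)/(9*(4 + v)))
(-43 + X)*B(J, 11) = (-43 + 137)*((-3 - 1*11)/(9*(4 + 2))) = 94*((1/9)*(-3 - 11)/6) = 94*((1/9)*(1/6)*(-14)) = 94*(-7/27) = -658/27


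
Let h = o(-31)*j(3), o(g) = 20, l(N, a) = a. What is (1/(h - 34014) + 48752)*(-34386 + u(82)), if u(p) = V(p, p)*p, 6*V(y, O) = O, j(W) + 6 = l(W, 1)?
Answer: -82986647525846/51171 ≈ -1.6218e+9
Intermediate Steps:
j(W) = -5 (j(W) = -6 + 1 = -5)
V(y, O) = O/6
u(p) = p²/6 (u(p) = (p/6)*p = p²/6)
h = -100 (h = 20*(-5) = -100)
(1/(h - 34014) + 48752)*(-34386 + u(82)) = (1/(-100 - 34014) + 48752)*(-34386 + (⅙)*82²) = (1/(-34114) + 48752)*(-34386 + (⅙)*6724) = (-1/34114 + 48752)*(-34386 + 3362/3) = (1663125727/34114)*(-99796/3) = -82986647525846/51171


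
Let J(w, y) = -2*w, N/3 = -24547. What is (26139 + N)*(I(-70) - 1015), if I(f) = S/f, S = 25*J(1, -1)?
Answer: 48180600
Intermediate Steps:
N = -73641 (N = 3*(-24547) = -73641)
S = -50 (S = 25*(-2*1) = 25*(-2) = -50)
I(f) = -50/f
(26139 + N)*(I(-70) - 1015) = (26139 - 73641)*(-50/(-70) - 1015) = -47502*(-50*(-1/70) - 1015) = -47502*(5/7 - 1015) = -47502*(-7100/7) = 48180600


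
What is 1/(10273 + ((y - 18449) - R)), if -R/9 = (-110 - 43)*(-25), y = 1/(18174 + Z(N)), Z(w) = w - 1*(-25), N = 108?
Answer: 18307/480540444 ≈ 3.8097e-5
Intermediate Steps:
Z(w) = 25 + w (Z(w) = w + 25 = 25 + w)
y = 1/18307 (y = 1/(18174 + (25 + 108)) = 1/(18174 + 133) = 1/18307 ≈ 5.4624e-5)
R = -34425 (R = -9*(-110 - 43)*(-25) = -(-1377)*(-25) = -9*3825 = -34425)
1/(10273 + ((y - 18449) - R)) = 1/(10273 + ((1/18307 - 18449) - 1*(-34425))) = 1/(10273 + (-337745842/18307 + 34425)) = 1/(10273 + 292472633/18307) = 1/(480540444/18307) = 18307/480540444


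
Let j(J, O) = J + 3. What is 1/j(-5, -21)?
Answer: -½ ≈ -0.50000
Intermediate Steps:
j(J, O) = 3 + J
1/j(-5, -21) = 1/(3 - 5) = 1/(-2) = -½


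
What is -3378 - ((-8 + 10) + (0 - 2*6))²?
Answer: -3478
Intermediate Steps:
-3378 - ((-8 + 10) + (0 - 2*6))² = -3378 - (2 + (0 - 12))² = -3378 - (2 - 12)² = -3378 - 1*(-10)² = -3378 - 1*100 = -3378 - 100 = -3478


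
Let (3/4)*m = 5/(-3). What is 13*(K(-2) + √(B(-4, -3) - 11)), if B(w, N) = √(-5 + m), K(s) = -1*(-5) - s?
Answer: 91 + 13*√(-99 + 3*I*√65)/3 ≈ 96.229 + 43.432*I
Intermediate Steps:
m = -20/9 (m = 4*(5/(-3))/3 = 4*(5*(-⅓))/3 = (4/3)*(-5/3) = -20/9 ≈ -2.2222)
K(s) = 5 - s
B(w, N) = I*√65/3 (B(w, N) = √(-5 - 20/9) = √(-65/9) = I*√65/3)
13*(K(-2) + √(B(-4, -3) - 11)) = 13*((5 - 1*(-2)) + √(I*√65/3 - 11)) = 13*((5 + 2) + √(-11 + I*√65/3)) = 13*(7 + √(-11 + I*√65/3)) = 91 + 13*√(-11 + I*√65/3)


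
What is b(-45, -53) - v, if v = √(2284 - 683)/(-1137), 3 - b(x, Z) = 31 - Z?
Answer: -81 + √1601/1137 ≈ -80.965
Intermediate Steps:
b(x, Z) = -28 + Z (b(x, Z) = 3 - (31 - Z) = 3 + (-31 + Z) = -28 + Z)
v = -√1601/1137 (v = √1601*(-1/1137) = -√1601/1137 ≈ -0.035191)
b(-45, -53) - v = (-28 - 53) - (-1)*√1601/1137 = -81 + √1601/1137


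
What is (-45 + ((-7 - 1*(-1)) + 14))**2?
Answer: 1369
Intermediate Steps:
(-45 + ((-7 - 1*(-1)) + 14))**2 = (-45 + ((-7 + 1) + 14))**2 = (-45 + (-6 + 14))**2 = (-45 + 8)**2 = (-37)**2 = 1369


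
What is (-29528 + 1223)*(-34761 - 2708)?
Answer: 1060560045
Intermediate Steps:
(-29528 + 1223)*(-34761 - 2708) = -28305*(-37469) = 1060560045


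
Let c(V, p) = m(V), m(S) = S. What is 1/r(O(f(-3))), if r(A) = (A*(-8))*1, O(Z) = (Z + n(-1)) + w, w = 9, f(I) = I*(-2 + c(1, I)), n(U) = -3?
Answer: -1/72 ≈ -0.013889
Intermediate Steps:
c(V, p) = V
f(I) = -I (f(I) = I*(-2 + 1) = I*(-1) = -I)
O(Z) = 6 + Z (O(Z) = (Z - 3) + 9 = (-3 + Z) + 9 = 6 + Z)
r(A) = -8*A (r(A) = -8*A*1 = -8*A)
1/r(O(f(-3))) = 1/(-8*(6 - 1*(-3))) = 1/(-8*(6 + 3)) = 1/(-8*9) = 1/(-72) = -1/72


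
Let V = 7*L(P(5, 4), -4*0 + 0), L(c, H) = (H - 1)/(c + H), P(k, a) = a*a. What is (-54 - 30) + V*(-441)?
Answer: 1743/16 ≈ 108.94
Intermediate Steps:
P(k, a) = a²
L(c, H) = (-1 + H)/(H + c)
V = -7/16 (V = 7*((-1 + (-4*0 + 0))/((-4*0 + 0) + 4²)) = 7*((-1 + (0 + 0))/((0 + 0) + 16)) = 7*((-1 + 0)/(0 + 16)) = 7*(-1/16) = -7/16 ≈ -0.43750)
(-54 - 30) + V*(-441) = (-54 - 30) - 7/16*(-441) = -84 + 3087/16 = 1743/16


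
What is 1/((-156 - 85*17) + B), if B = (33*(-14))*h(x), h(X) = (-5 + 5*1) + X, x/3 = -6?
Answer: 1/6715 ≈ 0.00014892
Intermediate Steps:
x = -18 (x = 3*(-6) = -18)
h(X) = X (h(X) = (-5 + 5) + X = 0 + X = X)
B = 8316 (B = (33*(-14))*(-18) = -462*(-18) = 8316)
1/((-156 - 85*17) + B) = 1/((-156 - 85*17) + 8316) = 1/((-156 - 1445) + 8316) = 1/(-1601 + 8316) = 1/6715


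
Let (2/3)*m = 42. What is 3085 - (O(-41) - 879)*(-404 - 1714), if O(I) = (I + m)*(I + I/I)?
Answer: -3722477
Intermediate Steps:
m = 63 (m = (3/2)*42 = 63)
O(I) = (1 + I)*(63 + I) (O(I) = (I + 63)*(I + I/I) = (63 + I)*(I + 1) = (63 + I)*(1 + I) = (1 + I)*(63 + I))
3085 - (O(-41) - 879)*(-404 - 1714) = 3085 - ((63 + (-41)² + 64*(-41)) - 879)*(-404 - 1714) = 3085 - ((63 + 1681 - 2624) - 879)*(-2118) = 3085 - (-880 - 879)*(-2118) = 3085 - (-1759)*(-2118) = 3085 - 1*3725562 = 3085 - 3725562 = -3722477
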